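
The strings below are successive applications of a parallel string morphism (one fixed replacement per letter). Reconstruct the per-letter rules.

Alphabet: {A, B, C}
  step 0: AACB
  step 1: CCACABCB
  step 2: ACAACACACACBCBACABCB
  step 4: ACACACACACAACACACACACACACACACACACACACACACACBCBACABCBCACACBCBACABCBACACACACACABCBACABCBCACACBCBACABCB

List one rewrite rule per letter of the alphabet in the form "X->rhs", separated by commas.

A->C, B->BCB, C->ACA

  step 1 ⇒ step 2: CCACABCB ⇒ ACA·ACA·C·ACA·C·BCB·ACA·BCB
    A ↦ C
    B ↦ BCB
    C ↦ ACA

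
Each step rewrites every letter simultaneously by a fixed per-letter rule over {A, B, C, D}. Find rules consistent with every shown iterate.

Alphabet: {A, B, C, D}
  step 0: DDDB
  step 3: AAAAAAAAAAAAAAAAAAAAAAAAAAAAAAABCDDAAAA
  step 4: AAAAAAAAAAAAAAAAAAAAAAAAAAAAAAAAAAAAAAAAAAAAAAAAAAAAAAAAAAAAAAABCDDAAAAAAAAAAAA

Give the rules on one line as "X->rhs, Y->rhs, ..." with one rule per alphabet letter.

  step 3 ⇒ step 4: AAAAAAAAAAAAAAAAAAAAAAAAAAAAAAABCDDAAAA ⇒ AA·AA·AA·AA·AA·AA·AA·AA·AA·AA·AA·AA·AA·AA·AA·AA·AA·AA·AA·AA·AA·AA·AA·AA·AA·AA·AA·AA·AA·AA·AA·ABC·DD·AA·AA·AA·AA·AA·AA
    A ↦ AA
    B ↦ ABC
    C ↦ DD
    D ↦ AA

A->AA, B->ABC, C->DD, D->AA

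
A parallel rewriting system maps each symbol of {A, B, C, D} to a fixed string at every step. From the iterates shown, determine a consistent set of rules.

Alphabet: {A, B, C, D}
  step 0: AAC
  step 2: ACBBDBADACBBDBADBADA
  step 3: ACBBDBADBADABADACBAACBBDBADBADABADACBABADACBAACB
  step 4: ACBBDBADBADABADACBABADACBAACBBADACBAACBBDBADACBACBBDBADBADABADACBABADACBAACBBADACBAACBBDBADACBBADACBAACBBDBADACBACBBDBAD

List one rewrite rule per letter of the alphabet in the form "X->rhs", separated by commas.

A->ACB, B->BAD, C->BD, D->A

  step 3 ⇒ step 4: ACBBDBADBADABADACBAACBBDBADBADABADACBABADACBAACB ⇒ ACB·BD·BAD·BAD·A·BAD·ACB·A·BAD·ACB·A·ACB·BAD·ACB·A·ACB·BD·BAD·ACB·ACB·BD·BAD·BAD·A·BAD·ACB·A·BAD·ACB·A·ACB·BAD·ACB·A·ACB·BD·BAD·ACB·BAD·ACB·A·ACB·BD·BAD·ACB·ACB·BD·BAD
    A ↦ ACB
    B ↦ BAD
    C ↦ BD
    D ↦ A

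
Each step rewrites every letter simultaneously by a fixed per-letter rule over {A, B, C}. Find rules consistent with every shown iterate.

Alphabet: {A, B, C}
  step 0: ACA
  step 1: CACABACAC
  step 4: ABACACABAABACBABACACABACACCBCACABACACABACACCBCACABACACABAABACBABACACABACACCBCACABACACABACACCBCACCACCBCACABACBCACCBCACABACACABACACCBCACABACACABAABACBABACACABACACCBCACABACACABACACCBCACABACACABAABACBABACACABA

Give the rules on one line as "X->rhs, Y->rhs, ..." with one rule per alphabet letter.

  step 0 ⇒ step 1: ACA ⇒ CAC·ABA·CAC
    A ↦ CAC
    C ↦ ABA
    B ↦ CB  (constrained at step 1)

A->CAC, B->CB, C->ABA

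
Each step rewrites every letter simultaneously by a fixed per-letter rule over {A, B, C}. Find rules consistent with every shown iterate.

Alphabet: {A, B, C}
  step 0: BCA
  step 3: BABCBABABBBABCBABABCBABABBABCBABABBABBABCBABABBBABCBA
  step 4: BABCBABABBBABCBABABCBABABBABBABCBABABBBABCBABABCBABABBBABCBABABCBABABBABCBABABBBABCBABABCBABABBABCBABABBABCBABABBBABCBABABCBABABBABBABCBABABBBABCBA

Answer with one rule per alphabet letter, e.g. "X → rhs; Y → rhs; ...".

  step 3 ⇒ step 4: BABCBABABBBABCBABABCBABABBABCBABABBABBABCBABABBBABCBA ⇒ BAB·CBA·BAB·B·BAB·CBA·BAB·CBA·BAB·BAB·BAB·CBA·BAB·B·BAB·CBA·BAB·CBA·BAB·B·BAB·CBA·BAB·CBA·BAB·BAB·CBA·BAB·B·BAB·CBA·BAB·CBA·BAB·BAB·CBA·BAB·BAB·CBA·BAB·B·BAB·CBA·BAB·CBA·BAB·BAB·BAB·CBA·BAB·B·BAB·CBA
    A ↦ CBA
    B ↦ BAB
    C ↦ B

A->CBA, B->BAB, C->B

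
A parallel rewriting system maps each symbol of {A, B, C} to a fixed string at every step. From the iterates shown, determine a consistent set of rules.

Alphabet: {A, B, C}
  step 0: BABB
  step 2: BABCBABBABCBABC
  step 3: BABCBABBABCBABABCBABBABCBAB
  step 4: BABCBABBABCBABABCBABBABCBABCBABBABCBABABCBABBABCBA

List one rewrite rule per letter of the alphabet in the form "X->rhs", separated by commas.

  step 3 ⇒ step 4: BABCBABBABCBABABCBABBABCBAB ⇒ BA·BC·BA·B·BA·BC·BA·BA·BC·BA·B·BA·BC·BA·BC·BA·B·BA·BC·BA·BA·BC·BA·B·BA·BC·BA
    A ↦ BC
    B ↦ BA
    C ↦ B

A->BC, B->BA, C->B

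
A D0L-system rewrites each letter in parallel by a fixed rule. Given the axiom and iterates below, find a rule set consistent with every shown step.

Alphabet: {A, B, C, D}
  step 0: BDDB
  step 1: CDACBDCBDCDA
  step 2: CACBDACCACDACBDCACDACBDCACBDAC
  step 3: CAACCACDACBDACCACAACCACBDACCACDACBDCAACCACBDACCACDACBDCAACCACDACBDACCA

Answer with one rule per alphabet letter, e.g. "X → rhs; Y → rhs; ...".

A->AC, B->CDA, C->CA, D->CBD

  step 2 ⇒ step 3: CACBDACCACDACBDCACDACBDCACBDAC ⇒ CA·AC·CA·CDA·CBD·AC·CA·CA·AC·CA·CBD·AC·CA·CDA·CBD·CA·AC·CA·CBD·AC·CA·CDA·CBD·CA·AC·CA·CDA·CBD·AC·CA
    A ↦ AC
    B ↦ CDA
    C ↦ CA
    D ↦ CBD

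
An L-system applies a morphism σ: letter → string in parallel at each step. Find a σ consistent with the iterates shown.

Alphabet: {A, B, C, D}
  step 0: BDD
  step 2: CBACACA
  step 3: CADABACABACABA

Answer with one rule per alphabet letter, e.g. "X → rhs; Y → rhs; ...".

A->BA, B->DA, C->CA, D->C

  step 2 ⇒ step 3: CBACACA ⇒ CA·DA·BA·CA·BA·CA·BA
    A ↦ BA
    B ↦ DA
    C ↦ CA
    D ↦ C  (constrained at step 0)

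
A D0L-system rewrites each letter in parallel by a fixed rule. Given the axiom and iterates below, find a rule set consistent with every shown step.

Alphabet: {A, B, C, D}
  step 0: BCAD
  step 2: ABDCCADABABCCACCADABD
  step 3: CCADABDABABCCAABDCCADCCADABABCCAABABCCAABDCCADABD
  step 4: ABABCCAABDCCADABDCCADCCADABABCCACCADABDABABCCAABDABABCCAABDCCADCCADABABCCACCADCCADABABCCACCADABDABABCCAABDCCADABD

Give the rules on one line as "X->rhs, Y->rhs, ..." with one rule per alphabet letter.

  step 3 ⇒ step 4: CCADABDABABCCAABDCCADCCADABABCCAABABCCAABDCCADABD ⇒ AB·AB·CCA·ABD·CCA·D·ABD·CCA·D·CCA·D·AB·AB·CCA·CCA·D·ABD·AB·AB·CCA·ABD·AB·AB·CCA·ABD·CCA·D·CCA·D·AB·AB·CCA·CCA·D·CCA·D·AB·AB·CCA·CCA·D·ABD·AB·AB·CCA·ABD·CCA·D·ABD
    A ↦ CCA
    B ↦ D
    C ↦ AB
    D ↦ ABD

A->CCA, B->D, C->AB, D->ABD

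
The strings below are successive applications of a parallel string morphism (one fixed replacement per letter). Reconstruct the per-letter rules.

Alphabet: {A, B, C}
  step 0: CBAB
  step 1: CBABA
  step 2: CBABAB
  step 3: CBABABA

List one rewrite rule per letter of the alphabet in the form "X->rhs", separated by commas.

  step 2 ⇒ step 3: CBABAB ⇒ CB·A·B·A·B·A
    A ↦ B
    B ↦ A
    C ↦ CB

A->B, B->A, C->CB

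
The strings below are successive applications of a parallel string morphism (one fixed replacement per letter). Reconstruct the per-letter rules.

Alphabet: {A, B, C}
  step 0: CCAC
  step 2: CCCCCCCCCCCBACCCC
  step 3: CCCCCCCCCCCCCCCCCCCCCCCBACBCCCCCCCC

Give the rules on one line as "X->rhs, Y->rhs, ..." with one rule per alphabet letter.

A->CB, B->CBA, C->CC

  step 2 ⇒ step 3: CCCCCCCCCCCBACCCC ⇒ CC·CC·CC·CC·CC·CC·CC·CC·CC·CC·CC·CBA·CB·CC·CC·CC·CC
    A ↦ CB
    B ↦ CBA
    C ↦ CC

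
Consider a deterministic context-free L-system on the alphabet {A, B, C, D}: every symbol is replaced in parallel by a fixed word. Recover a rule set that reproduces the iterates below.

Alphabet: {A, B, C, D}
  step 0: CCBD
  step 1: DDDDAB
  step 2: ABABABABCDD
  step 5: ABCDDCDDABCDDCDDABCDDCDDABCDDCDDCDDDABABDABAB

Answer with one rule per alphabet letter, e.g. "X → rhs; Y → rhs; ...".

  step 1 ⇒ step 2: DDDDAB ⇒ AB·AB·AB·AB·C·DD
    A ↦ C
    B ↦ DD
    D ↦ AB
  step 0 ⇒ step 1: CCBD ⇒ D·D·DD·AB
    C ↦ D

A->C, B->DD, C->D, D->AB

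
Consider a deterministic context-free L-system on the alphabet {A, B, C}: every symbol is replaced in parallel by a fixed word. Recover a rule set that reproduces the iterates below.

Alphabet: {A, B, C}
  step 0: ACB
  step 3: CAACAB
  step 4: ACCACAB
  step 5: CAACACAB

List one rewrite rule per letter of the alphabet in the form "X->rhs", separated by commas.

  step 4 ⇒ step 5: ACCACAB ⇒ C·A·A·C·A·C·AB
    A ↦ C
    B ↦ AB
    C ↦ A

A->C, B->AB, C->A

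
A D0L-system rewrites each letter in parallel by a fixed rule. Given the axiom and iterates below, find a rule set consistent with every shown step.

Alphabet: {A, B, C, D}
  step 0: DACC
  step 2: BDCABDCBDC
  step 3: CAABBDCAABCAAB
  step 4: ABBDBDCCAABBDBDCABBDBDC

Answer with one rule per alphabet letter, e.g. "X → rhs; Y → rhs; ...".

A->BD, B->C, C->AB, D->A

  step 3 ⇒ step 4: CAABBDCAABCAAB ⇒ AB·BD·BD·C·C·A·AB·BD·BD·C·AB·BD·BD·C
    A ↦ BD
    B ↦ C
    C ↦ AB
    D ↦ A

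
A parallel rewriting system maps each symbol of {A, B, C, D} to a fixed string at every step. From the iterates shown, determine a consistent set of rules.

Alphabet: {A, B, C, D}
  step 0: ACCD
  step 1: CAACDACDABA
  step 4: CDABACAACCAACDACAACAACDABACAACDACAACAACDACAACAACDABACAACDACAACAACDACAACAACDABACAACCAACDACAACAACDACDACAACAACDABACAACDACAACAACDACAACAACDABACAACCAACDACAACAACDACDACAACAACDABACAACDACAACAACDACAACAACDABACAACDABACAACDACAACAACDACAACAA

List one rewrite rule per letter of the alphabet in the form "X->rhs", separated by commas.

A->CAA, B->C, C->CDA, D->BA

  step 0 ⇒ step 1: ACCD ⇒ CAA·CDA·CDA·BA
    A ↦ CAA
    C ↦ CDA
    D ↦ BA
    B ↦ C  (constrained at step 1)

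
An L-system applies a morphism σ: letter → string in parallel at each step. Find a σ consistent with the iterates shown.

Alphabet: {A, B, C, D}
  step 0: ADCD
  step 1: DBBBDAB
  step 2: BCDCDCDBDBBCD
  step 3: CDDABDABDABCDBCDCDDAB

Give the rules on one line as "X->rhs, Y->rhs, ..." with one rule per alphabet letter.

A->DBB, B->CD, C->DA, D->B

  step 2 ⇒ step 3: BCDCDCDBDBBCD ⇒ CD·DA·B·DA·B·DA·B·CD·B·CD·CD·DA·B
    B ↦ CD
    C ↦ DA
    D ↦ B
  step 0 ⇒ step 1: ADCD ⇒ DBB·B·DA·B
    A ↦ DBB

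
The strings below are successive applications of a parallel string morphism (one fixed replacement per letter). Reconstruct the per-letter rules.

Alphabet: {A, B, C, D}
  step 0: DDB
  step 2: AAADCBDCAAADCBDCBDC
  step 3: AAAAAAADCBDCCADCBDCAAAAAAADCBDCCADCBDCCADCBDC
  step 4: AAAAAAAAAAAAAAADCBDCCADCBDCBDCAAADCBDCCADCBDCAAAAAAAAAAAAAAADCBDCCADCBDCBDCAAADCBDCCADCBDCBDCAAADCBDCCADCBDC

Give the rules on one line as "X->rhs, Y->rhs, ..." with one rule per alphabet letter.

A->AA, B->C, C->BDC, D->ADC

  step 3 ⇒ step 4: AAAAAAADCBDCCADCBDCAAAAAAADCBDCCADCBDCCADCBDC ⇒ AA·AA·AA·AA·AA·AA·AA·ADC·BDC·C·ADC·BDC·BDC·AA·ADC·BDC·C·ADC·BDC·AA·AA·AA·AA·AA·AA·AA·ADC·BDC·C·ADC·BDC·BDC·AA·ADC·BDC·C·ADC·BDC·BDC·AA·ADC·BDC·C·ADC·BDC
    A ↦ AA
    B ↦ C
    C ↦ BDC
    D ↦ ADC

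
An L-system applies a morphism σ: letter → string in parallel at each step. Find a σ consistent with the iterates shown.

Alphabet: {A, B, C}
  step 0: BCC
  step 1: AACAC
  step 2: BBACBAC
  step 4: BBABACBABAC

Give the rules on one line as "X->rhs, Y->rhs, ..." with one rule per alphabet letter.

A->B, B->A, C->AC

  step 1 ⇒ step 2: AACAC ⇒ B·B·AC·B·AC
    A ↦ B
    C ↦ AC
  step 0 ⇒ step 1: BCC ⇒ A·AC·AC
    B ↦ A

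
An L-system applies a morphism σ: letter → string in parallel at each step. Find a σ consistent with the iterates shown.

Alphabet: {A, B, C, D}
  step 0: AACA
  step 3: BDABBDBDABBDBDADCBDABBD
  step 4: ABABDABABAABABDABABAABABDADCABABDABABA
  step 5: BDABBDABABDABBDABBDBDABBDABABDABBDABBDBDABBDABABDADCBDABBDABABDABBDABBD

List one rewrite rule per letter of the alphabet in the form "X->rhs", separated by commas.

  step 4 ⇒ step 5: ABABDABABAABABDABABAABABDADCABABDABABA ⇒ BD·AB·BD·AB·A·BD·AB·BD·AB·BD·BD·AB·BD·AB·A·BD·AB·BD·AB·BD·BD·AB·BD·AB·A·BD·A·DC·BD·AB·BD·AB·A·BD·AB·BD·AB·BD
    A ↦ BD
    B ↦ AB
    C ↦ DC
    D ↦ A

A->BD, B->AB, C->DC, D->A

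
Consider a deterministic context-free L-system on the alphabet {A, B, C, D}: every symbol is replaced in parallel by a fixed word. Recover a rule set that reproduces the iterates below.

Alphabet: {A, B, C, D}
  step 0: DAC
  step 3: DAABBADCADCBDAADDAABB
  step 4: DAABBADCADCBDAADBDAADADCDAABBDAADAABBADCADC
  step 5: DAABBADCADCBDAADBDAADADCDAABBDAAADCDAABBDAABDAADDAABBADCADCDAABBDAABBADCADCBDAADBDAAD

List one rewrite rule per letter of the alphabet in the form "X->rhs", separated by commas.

A->B, B->ADC, C->D, D->DAA

  step 4 ⇒ step 5: DAABBADCADCBDAADBDAADADCDAABBDAADAABBADCADC ⇒ DAA·B·B·ADC·ADC·B·DAA·D·B·DAA·D·ADC·DAA·B·B·DAA·ADC·DAA·B·B·DAA·B·DAA·D·DAA·B·B·ADC·ADC·DAA·B·B·DAA·B·B·ADC·ADC·B·DAA·D·B·DAA·D
    A ↦ B
    B ↦ ADC
    C ↦ D
    D ↦ DAA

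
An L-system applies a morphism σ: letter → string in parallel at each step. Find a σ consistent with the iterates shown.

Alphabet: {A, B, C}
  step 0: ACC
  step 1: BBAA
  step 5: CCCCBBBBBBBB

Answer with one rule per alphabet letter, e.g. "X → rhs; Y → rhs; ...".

A->BB, B->C, C->A

  step 0 ⇒ step 1: ACC ⇒ BB·A·A
    A ↦ BB
    C ↦ A
    B ↦ C  (constrained at step 1)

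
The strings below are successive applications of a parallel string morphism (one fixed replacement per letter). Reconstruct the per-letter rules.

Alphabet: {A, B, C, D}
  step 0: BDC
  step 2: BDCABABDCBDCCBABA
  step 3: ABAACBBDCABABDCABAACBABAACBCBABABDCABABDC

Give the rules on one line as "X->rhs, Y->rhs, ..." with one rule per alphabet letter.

A->BDC, B->ABA, C->CB, D->A

  step 2 ⇒ step 3: BDCABABDCBDCCBABA ⇒ ABA·A·CB·BDC·ABA·BDC·ABA·A·CB·ABA·A·CB·CB·ABA·BDC·ABA·BDC
    A ↦ BDC
    B ↦ ABA
    C ↦ CB
    D ↦ A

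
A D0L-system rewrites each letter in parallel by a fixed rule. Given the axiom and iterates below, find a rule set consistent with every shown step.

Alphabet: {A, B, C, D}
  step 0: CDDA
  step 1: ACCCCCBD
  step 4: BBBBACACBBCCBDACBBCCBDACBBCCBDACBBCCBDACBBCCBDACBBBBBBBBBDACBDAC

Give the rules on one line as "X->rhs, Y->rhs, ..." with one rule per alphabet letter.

  step 0 ⇒ step 1: CDDA ⇒ AC·CC·CC·BD
    A ↦ BD
    C ↦ AC
    D ↦ CC
    B ↦ BB  (constrained at step 1)

A->BD, B->BB, C->AC, D->CC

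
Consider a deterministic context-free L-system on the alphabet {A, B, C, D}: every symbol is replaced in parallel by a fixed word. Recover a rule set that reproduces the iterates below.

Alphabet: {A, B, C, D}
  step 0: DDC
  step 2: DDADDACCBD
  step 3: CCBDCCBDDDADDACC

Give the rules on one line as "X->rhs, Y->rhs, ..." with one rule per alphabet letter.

A->BD, B->C, C->DDA, D->C

  step 2 ⇒ step 3: DDADDACCBD ⇒ C·C·BD·C·C·BD·DDA·DDA·C·C
    A ↦ BD
    B ↦ C
    C ↦ DDA
    D ↦ C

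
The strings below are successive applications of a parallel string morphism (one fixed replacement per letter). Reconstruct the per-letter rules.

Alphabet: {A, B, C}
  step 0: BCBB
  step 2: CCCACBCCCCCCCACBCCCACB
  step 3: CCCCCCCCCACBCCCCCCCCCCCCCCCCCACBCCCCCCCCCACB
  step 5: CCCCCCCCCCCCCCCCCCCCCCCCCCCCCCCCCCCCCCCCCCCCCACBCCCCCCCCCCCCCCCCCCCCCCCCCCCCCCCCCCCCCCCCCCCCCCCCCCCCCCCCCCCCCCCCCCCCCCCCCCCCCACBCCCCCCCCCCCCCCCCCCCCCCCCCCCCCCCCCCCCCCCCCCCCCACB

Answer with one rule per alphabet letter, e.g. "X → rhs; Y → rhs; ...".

A->C, B->ACB, C->CC

  step 2 ⇒ step 3: CCCACBCCCCCCCACBCCCACB ⇒ CC·CC·CC·C·CC·ACB·CC·CC·CC·CC·CC·CC·CC·C·CC·ACB·CC·CC·CC·C·CC·ACB
    A ↦ C
    B ↦ ACB
    C ↦ CC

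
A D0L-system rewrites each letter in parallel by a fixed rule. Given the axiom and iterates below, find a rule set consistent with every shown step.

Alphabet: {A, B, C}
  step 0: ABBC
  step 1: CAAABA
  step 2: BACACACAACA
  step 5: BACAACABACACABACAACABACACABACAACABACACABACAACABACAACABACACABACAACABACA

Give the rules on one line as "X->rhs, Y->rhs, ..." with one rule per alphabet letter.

  step 1 ⇒ step 2: CAAABA ⇒ BA·CA·CA·CA·A·CA
    A ↦ CA
    B ↦ A
    C ↦ BA

A->CA, B->A, C->BA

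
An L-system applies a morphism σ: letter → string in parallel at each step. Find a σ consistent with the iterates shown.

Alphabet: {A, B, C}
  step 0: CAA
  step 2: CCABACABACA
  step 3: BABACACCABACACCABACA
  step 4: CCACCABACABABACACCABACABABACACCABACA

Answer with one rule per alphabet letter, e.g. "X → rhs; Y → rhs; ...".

A->CA, B->C, C->BA

  step 3 ⇒ step 4: BABACACCABACACCABACA ⇒ C·CA·C·CA·BA·CA·BA·BA·CA·C·CA·BA·CA·BA·BA·CA·C·CA·BA·CA
    A ↦ CA
    B ↦ C
    C ↦ BA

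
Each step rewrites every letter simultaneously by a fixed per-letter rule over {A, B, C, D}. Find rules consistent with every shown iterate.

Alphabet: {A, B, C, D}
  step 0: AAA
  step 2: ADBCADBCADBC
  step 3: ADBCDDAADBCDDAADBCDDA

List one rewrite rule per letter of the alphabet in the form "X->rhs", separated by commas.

A->AD, B->DD, C->A, D->BC

  step 2 ⇒ step 3: ADBCADBCADBC ⇒ AD·BC·DD·A·AD·BC·DD·A·AD·BC·DD·A
    A ↦ AD
    B ↦ DD
    C ↦ A
    D ↦ BC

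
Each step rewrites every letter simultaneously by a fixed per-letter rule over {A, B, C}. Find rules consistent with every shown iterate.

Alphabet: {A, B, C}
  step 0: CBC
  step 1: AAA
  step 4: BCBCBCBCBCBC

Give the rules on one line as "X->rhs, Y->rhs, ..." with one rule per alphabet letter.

A->BC, B->A, C->A

  step 0 ⇒ step 1: CBC ⇒ A·A·A
    B ↦ A
    C ↦ A
    A ↦ BC  (constrained at step 1)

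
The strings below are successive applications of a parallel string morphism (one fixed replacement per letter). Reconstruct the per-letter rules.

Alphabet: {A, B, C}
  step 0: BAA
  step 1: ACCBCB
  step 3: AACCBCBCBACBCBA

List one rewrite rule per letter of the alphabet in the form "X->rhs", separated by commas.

  step 0 ⇒ step 1: BAA ⇒ AC·CB·CB
    A ↦ CB
    B ↦ AC
    C ↦ A  (constrained at step 1)

A->CB, B->AC, C->A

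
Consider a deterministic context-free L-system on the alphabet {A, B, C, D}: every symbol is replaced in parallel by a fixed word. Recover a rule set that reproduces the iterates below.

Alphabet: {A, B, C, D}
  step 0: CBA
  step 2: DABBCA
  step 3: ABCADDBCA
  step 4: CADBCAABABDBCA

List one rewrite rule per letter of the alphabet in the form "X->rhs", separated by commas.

  step 3 ⇒ step 4: ABCADDBCA ⇒ CA·D·B·CA·AB·AB·D·B·CA
    A ↦ CA
    B ↦ D
    C ↦ B
    D ↦ AB

A->CA, B->D, C->B, D->AB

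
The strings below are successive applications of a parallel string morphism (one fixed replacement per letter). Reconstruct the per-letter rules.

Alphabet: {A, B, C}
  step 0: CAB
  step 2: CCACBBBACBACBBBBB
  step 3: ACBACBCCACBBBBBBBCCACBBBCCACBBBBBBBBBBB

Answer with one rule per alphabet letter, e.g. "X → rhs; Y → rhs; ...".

A->CC, B->BB, C->ACB

  step 2 ⇒ step 3: CCACBBBACBACBBBBB ⇒ ACB·ACB·CC·ACB·BB·BB·BB·CC·ACB·BB·CC·ACB·BB·BB·BB·BB·BB
    A ↦ CC
    B ↦ BB
    C ↦ ACB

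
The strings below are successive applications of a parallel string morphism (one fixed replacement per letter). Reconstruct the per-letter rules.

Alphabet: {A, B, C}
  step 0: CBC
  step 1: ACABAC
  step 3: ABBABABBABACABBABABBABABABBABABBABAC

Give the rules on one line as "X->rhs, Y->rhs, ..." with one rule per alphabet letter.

  step 0 ⇒ step 1: CBC ⇒ AC·AB·AC
    B ↦ AB
    C ↦ AC
    A ↦ BAB  (constrained at step 1)

A->BAB, B->AB, C->AC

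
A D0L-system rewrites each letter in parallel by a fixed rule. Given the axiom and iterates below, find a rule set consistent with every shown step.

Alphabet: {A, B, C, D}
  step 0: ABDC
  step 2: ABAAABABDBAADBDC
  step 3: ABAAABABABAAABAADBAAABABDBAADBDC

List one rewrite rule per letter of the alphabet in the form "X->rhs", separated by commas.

  step 2 ⇒ step 3: ABAAABABDBAADBDC ⇒ AB·AA·AB·AB·AB·AA·AB·AA·DB·AA·AB·AB·DB·AA·DB·DC
    A ↦ AB
    B ↦ AA
    C ↦ DC
    D ↦ DB

A->AB, B->AA, C->DC, D->DB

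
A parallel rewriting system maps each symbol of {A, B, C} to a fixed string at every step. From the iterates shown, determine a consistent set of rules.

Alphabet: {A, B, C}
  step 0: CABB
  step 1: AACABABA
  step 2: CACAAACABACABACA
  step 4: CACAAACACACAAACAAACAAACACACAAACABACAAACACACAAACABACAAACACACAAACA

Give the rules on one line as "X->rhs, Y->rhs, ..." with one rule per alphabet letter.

  step 1 ⇒ step 2: AACABABA ⇒ CA·CA·AA·CA·BA·CA·BA·CA
    A ↦ CA
    B ↦ BA
    C ↦ AA

A->CA, B->BA, C->AA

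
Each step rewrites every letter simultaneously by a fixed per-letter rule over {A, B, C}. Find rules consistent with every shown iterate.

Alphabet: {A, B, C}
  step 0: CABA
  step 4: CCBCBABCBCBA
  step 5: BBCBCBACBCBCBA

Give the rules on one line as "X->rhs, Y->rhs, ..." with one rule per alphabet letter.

A->BA, B->C, C->B

  step 4 ⇒ step 5: CCBCBABCBCBA ⇒ B·B·C·B·C·BA·C·B·C·B·C·BA
    A ↦ BA
    B ↦ C
    C ↦ B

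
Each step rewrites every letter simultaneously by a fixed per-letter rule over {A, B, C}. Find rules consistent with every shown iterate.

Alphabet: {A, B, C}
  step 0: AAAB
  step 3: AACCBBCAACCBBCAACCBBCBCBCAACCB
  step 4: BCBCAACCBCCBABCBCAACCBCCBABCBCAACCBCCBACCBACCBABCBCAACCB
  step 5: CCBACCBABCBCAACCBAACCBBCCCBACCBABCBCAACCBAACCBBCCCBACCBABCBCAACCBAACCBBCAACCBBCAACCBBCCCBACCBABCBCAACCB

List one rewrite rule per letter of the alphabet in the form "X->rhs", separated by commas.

  step 4 ⇒ step 5: BCBCAACCBCCBABCBCAACCBCCBABCBCAACCBCCBACCBACCBABCBCAACCB ⇒ CCB·A·CCB·A·BC·BC·A·A·CCB·A·A·CCB·BC·CCB·A·CCB·A·BC·BC·A·A·CCB·A·A·CCB·BC·CCB·A·CCB·A·BC·BC·A·A·CCB·A·A·CCB·BC·A·A·CCB·BC·A·A·CCB·BC·CCB·A·CCB·A·BC·BC·A·A·CCB
    A ↦ BC
    B ↦ CCB
    C ↦ A

A->BC, B->CCB, C->A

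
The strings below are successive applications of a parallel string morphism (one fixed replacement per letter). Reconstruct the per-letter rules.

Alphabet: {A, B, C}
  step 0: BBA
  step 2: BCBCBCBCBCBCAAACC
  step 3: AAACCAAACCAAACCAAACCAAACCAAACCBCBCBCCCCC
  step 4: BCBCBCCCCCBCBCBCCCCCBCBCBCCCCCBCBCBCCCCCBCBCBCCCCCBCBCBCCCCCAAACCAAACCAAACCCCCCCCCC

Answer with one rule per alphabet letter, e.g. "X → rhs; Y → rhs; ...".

  step 3 ⇒ step 4: AAACCAAACCAAACCAAACCAAACCAAACCBCBCBCCCCC ⇒ BC·BC·BC·CC·CC·BC·BC·BC·CC·CC·BC·BC·BC·CC·CC·BC·BC·BC·CC·CC·BC·BC·BC·CC·CC·BC·BC·BC·CC·CC·AAA·CC·AAA·CC·AAA·CC·CC·CC·CC·CC
    A ↦ BC
    B ↦ AAA
    C ↦ CC

A->BC, B->AAA, C->CC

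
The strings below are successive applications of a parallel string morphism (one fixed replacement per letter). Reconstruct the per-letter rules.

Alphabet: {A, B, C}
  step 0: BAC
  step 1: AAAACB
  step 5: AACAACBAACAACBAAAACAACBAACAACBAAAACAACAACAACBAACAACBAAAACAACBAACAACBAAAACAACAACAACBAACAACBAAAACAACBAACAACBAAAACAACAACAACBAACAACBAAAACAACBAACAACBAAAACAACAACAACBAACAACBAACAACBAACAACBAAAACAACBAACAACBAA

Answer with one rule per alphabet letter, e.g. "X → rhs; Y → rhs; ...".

  step 0 ⇒ step 1: BAC ⇒ AA·AAC·B
    A ↦ AAC
    B ↦ AA
    C ↦ B

A->AAC, B->AA, C->B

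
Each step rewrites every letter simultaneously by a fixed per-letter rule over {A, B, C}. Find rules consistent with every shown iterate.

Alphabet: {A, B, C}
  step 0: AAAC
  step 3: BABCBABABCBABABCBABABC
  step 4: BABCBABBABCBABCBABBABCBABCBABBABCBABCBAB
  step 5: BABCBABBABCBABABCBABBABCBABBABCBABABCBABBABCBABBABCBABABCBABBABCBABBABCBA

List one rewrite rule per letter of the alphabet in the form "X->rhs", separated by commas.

A->BC, B->BA, C->B

  step 4 ⇒ step 5: BABCBABBABCBABCBABBABCBABCBABBABCBABCBAB ⇒ BA·BC·BA·B·BA·BC·BA·BA·BC·BA·B·BA·BC·BA·B·BA·BC·BA·BA·BC·BA·B·BA·BC·BA·B·BA·BC·BA·BA·BC·BA·B·BA·BC·BA·B·BA·BC·BA
    A ↦ BC
    B ↦ BA
    C ↦ B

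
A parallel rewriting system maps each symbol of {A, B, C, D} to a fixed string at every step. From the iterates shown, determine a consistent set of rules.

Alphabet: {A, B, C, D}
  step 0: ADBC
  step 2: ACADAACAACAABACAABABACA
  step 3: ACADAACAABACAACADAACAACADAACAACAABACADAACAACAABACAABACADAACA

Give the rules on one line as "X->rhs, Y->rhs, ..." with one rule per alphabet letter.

  step 2 ⇒ step 3: ACADAACAACAABACAABABACA ⇒ ACA·DA·ACA·AB·ACA·ACA·DA·ACA·ACA·DA·ACA·ACA·AB·ACA·DA·ACA·ACA·AB·ACA·AB·ACA·DA·ACA
    A ↦ ACA
    B ↦ AB
    C ↦ DA
    D ↦ AB

A->ACA, B->AB, C->DA, D->AB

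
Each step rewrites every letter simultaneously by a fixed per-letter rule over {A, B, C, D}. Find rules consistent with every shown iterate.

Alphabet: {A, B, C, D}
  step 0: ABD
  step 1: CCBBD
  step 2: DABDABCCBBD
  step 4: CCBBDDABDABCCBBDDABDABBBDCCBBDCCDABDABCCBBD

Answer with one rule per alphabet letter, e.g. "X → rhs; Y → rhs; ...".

A->C, B->C, C->DAB, D->BBD

  step 1 ⇒ step 2: CCBBD ⇒ DAB·DAB·C·C·BBD
    B ↦ C
    C ↦ DAB
    D ↦ BBD
  step 0 ⇒ step 1: ABD ⇒ C·C·BBD
    A ↦ C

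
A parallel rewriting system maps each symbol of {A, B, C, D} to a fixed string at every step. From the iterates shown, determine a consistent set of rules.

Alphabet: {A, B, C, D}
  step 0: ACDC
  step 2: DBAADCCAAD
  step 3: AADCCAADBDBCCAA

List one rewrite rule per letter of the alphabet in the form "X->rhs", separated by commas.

A->C, B->D, C->DB, D->AA

  step 2 ⇒ step 3: DBAADCCAAD ⇒ AA·D·C·C·AA·DB·DB·C·C·AA
    A ↦ C
    B ↦ D
    C ↦ DB
    D ↦ AA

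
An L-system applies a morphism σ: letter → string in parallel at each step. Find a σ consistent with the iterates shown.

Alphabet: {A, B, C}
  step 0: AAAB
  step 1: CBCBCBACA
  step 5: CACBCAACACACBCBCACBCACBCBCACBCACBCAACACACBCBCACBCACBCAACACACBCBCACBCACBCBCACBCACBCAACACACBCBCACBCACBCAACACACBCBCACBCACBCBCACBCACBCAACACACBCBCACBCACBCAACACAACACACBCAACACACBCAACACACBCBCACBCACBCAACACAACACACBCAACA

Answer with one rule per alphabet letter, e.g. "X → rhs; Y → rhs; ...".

  step 0 ⇒ step 1: AAAB ⇒ CB·CB·CB·ACA
    A ↦ CB
    B ↦ ACA
    C ↦ CA  (constrained at step 1)

A->CB, B->ACA, C->CA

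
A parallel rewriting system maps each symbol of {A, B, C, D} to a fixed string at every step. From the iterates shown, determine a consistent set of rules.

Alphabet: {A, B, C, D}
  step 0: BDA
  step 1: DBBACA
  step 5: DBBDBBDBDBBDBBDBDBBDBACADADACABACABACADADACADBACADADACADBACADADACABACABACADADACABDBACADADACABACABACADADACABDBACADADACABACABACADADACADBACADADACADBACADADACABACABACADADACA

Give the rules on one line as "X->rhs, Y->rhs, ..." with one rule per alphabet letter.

  step 0 ⇒ step 1: BDA ⇒ DB·B·ACA
    A ↦ ACA
    B ↦ DB
    D ↦ B
    C ↦ DAD  (constrained at step 1)

A->ACA, B->DB, C->DAD, D->B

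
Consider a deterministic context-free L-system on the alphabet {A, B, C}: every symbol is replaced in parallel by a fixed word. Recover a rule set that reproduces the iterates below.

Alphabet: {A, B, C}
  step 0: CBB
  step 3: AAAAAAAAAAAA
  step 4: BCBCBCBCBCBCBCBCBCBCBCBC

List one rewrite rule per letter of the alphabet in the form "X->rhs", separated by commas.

  step 3 ⇒ step 4: AAAAAAAAAAAA ⇒ BC·BC·BC·BC·BC·BC·BC·BC·BC·BC·BC·BC
    A ↦ BC
    B ↦ A  (constrained at step 0)
    C ↦ AA  (constrained at step 0)

A->BC, B->A, C->AA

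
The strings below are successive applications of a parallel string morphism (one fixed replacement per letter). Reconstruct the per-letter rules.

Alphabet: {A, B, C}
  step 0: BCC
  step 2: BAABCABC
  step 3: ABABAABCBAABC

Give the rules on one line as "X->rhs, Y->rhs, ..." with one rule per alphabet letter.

A->BA, B->A, C->BC

  step 2 ⇒ step 3: BAABCABC ⇒ A·BA·BA·A·BC·BA·A·BC
    A ↦ BA
    B ↦ A
    C ↦ BC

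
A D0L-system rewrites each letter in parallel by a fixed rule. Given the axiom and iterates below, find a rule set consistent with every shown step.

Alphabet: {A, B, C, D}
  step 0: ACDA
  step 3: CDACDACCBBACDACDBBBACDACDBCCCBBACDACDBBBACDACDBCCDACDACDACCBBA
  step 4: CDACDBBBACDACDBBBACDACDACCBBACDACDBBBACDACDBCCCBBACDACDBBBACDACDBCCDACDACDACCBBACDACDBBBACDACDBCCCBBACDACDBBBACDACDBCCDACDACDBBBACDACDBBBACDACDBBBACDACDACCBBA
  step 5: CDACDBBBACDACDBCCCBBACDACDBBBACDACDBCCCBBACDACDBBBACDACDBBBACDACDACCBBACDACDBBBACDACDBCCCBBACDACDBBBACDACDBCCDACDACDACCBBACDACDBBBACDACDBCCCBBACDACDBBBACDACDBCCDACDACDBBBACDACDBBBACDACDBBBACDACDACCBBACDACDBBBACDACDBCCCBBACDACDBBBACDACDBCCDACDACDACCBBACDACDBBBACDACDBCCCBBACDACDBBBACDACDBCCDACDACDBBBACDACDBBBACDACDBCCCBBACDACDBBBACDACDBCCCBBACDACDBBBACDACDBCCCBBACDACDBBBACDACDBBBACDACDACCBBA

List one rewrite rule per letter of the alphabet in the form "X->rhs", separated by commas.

A->BBA, B->C, C->CDA, D->CDB

  step 4 ⇒ step 5: CDACDBBBACDACDBBBACDACDACCBBACDACDBBBACDACDBCCCBBACDACDBBBACDACDBCCDACDACDACCBBACDACDBBBACDACDBCCCBBACDACDBBBACDACDBCCDACDACDBBBACDACDBBBACDACDBBBACDACDACCBBA ⇒ CDA·CDB·BBA·CDA·CDB·C·C·C·BBA·CDA·CDB·BBA·CDA·CDB·C·C·C·BBA·CDA·CDB·BBA·CDA·CDB·BBA·CDA·CDA·C·C·BBA·CDA·CDB·BBA·CDA·CDB·C·C·C·BBA·CDA·CDB·BBA·CDA·CDB·C·CDA·CDA·CDA·C·C·BBA·CDA·CDB·BBA·CDA·CDB·C·C·C·BBA·CDA·CDB·BBA·CDA·CDB·C·CDA·CDA·CDB·BBA·CDA·CDB·BBA·CDA·CDB·BBA·CDA·CDA·C·C·BBA·CDA·CDB·BBA·CDA·CDB·C·C·C·BBA·CDA·CDB·BBA·CDA·CDB·C·CDA·CDA·CDA·C·C·BBA·CDA·CDB·BBA·CDA·CDB·C·C·C·BBA·CDA·CDB·BBA·CDA·CDB·C·CDA·CDA·CDB·BBA·CDA·CDB·BBA·CDA·CDB·C·C·C·BBA·CDA·CDB·BBA·CDA·CDB·C·C·C·BBA·CDA·CDB·BBA·CDA·CDB·C·C·C·BBA·CDA·CDB·BBA·CDA·CDB·BBA·CDA·CDA·C·C·BBA
    A ↦ BBA
    B ↦ C
    C ↦ CDA
    D ↦ CDB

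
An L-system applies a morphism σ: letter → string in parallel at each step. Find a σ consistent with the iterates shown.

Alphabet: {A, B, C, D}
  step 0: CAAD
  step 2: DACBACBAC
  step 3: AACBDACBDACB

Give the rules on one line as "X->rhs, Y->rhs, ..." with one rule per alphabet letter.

  step 2 ⇒ step 3: DACBACBAC ⇒ A·AC·B·D·AC·B·D·AC·B
    A ↦ AC
    B ↦ D
    C ↦ B
    D ↦ A

A->AC, B->D, C->B, D->A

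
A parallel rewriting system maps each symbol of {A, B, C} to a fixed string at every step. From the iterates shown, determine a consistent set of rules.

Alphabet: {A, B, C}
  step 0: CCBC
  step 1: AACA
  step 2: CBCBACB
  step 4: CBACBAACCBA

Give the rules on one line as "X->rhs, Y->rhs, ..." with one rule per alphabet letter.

  step 1 ⇒ step 2: AACA ⇒ CB·CB·A·CB
    A ↦ CB
    C ↦ A
  step 0 ⇒ step 1: CCBC ⇒ A·A·C·A
    B ↦ C

A->CB, B->C, C->A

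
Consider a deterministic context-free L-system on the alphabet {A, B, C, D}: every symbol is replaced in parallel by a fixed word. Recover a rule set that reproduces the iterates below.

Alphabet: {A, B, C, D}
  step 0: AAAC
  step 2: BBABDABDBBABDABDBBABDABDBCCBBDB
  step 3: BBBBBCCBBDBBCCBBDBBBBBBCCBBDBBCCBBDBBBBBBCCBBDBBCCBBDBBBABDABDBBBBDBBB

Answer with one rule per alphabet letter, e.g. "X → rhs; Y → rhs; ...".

A->BCC, B->BB, C->ABD, D->DB

  step 2 ⇒ step 3: BBABDABDBBABDABDBBABDABDBCCBBDB ⇒ BB·BB·BCC·BB·DB·BCC·BB·DB·BB·BB·BCC·BB·DB·BCC·BB·DB·BB·BB·BCC·BB·DB·BCC·BB·DB·BB·ABD·ABD·BB·BB·DB·BB
    A ↦ BCC
    B ↦ BB
    C ↦ ABD
    D ↦ DB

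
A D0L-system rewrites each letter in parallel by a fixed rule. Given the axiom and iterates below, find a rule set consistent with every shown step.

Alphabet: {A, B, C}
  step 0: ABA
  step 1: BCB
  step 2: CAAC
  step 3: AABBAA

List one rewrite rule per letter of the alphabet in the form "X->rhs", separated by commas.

A->B, B->C, C->AA

  step 2 ⇒ step 3: CAAC ⇒ AA·B·B·AA
    A ↦ B
    C ↦ AA
  step 0 ⇒ step 1: ABA ⇒ B·C·B
    B ↦ C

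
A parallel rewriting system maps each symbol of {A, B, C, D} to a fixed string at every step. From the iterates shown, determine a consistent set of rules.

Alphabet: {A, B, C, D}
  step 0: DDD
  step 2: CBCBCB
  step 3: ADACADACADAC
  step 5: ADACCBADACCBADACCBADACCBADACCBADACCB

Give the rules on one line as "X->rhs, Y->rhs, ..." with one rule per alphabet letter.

  step 2 ⇒ step 3: CBCBCB ⇒ A·DAC·A·DAC·A·DAC
    B ↦ DAC
    C ↦ A
    A ↦ CB  (constrained at step 3)
    D ↦ A  (constrained at step 0)

A->CB, B->DAC, C->A, D->A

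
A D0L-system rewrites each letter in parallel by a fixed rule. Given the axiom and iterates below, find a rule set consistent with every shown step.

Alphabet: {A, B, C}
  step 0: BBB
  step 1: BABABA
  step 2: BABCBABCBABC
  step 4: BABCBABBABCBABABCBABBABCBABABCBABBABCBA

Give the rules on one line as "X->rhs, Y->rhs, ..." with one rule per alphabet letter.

  step 1 ⇒ step 2: BABABA ⇒ BA·BC·BA·BC·BA·BC
    A ↦ BC
    B ↦ BA
    C ↦ B  (constrained at step 2)

A->BC, B->BA, C->B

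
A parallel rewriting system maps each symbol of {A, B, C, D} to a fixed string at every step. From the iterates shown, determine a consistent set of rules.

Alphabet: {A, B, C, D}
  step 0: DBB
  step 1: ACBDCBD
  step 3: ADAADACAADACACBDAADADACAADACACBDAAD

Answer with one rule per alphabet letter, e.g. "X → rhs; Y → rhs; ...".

  step 0 ⇒ step 1: DBB ⇒ A·CBD·CBD
    B ↦ CBD
    D ↦ A
    A ↦ AD  (constrained at step 1)
    C ↦ ACA  (constrained at step 1)

A->AD, B->CBD, C->ACA, D->A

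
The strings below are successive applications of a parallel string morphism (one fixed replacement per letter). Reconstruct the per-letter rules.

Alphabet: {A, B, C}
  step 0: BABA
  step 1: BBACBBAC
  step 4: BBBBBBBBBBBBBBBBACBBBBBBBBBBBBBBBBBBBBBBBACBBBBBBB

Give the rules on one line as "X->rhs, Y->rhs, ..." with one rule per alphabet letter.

  step 0 ⇒ step 1: BABA ⇒ BB·AC·BB·AC
    A ↦ AC
    B ↦ BB
    C ↦ B  (constrained at step 1)

A->AC, B->BB, C->B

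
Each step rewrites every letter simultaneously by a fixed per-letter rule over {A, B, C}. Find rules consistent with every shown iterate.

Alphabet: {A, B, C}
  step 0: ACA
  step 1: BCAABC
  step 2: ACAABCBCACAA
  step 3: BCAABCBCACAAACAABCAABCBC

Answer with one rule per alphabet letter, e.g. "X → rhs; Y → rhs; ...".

A->BC, B->AC, C->AA

  step 2 ⇒ step 3: ACAABCBCACAA ⇒ BC·AA·BC·BC·AC·AA·AC·AA·BC·AA·BC·BC
    A ↦ BC
    B ↦ AC
    C ↦ AA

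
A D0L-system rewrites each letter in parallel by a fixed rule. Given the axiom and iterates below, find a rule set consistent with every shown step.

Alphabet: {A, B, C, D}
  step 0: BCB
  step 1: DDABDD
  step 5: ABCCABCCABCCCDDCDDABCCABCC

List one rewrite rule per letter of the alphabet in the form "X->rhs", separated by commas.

A->C, B->DD, C->AB, D->C

  step 0 ⇒ step 1: BCB ⇒ DD·AB·DD
    B ↦ DD
    C ↦ AB
    A ↦ C  (constrained at step 1)
    D ↦ C  (constrained at step 1)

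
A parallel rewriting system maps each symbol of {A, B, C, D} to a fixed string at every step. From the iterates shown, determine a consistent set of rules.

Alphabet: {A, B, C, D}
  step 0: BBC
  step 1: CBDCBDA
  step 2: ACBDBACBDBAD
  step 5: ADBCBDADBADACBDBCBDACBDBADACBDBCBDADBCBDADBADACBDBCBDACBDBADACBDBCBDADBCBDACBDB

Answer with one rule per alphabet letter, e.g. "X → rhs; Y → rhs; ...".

A->AD, B->CBD, C->A, D->B

  step 1 ⇒ step 2: CBDCBDA ⇒ A·CBD·B·A·CBD·B·AD
    A ↦ AD
    B ↦ CBD
    C ↦ A
    D ↦ B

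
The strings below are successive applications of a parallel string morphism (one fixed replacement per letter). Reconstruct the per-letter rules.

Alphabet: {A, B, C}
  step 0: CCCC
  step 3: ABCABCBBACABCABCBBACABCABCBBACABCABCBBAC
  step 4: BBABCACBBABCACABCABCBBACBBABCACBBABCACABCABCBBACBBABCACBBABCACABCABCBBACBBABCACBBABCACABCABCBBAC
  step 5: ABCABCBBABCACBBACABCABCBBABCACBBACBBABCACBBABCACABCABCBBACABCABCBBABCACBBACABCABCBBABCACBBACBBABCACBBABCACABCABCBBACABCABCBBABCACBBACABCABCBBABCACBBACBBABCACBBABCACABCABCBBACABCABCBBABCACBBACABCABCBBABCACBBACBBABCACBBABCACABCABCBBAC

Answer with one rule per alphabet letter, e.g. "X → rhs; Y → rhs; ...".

  step 4 ⇒ step 5: BBABCACBBABCACABCABCBBACBBABCACBBABCACABCABCBBACBBABCACBBABCACABCABCBBACBBABCACBBABCACABCABCBBAC ⇒ ABC·ABC·BB·ABC·AC·BB·AC·ABC·ABC·BB·ABC·AC·BB·AC·BB·ABC·AC·BB·ABC·AC·ABC·ABC·BB·AC·ABC·ABC·BB·ABC·AC·BB·AC·ABC·ABC·BB·ABC·AC·BB·AC·BB·ABC·AC·BB·ABC·AC·ABC·ABC·BB·AC·ABC·ABC·BB·ABC·AC·BB·AC·ABC·ABC·BB·ABC·AC·BB·AC·BB·ABC·AC·BB·ABC·AC·ABC·ABC·BB·AC·ABC·ABC·BB·ABC·AC·BB·AC·ABC·ABC·BB·ABC·AC·BB·AC·BB·ABC·AC·BB·ABC·AC·ABC·ABC·BB·AC
    A ↦ BB
    B ↦ ABC
    C ↦ AC

A->BB, B->ABC, C->AC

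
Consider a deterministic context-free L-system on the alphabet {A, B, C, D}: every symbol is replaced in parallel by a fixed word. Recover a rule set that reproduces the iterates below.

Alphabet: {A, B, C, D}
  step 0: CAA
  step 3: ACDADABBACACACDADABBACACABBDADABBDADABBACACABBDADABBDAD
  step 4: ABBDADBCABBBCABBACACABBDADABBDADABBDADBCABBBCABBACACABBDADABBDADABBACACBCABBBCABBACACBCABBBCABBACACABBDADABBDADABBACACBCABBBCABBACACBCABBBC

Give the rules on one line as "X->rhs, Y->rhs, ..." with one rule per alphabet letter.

A->ABB, B->AC, C->DAD, D->BC

  step 3 ⇒ step 4: ACDADABBACACACDADABBACACABBDADABBDADABBACACABBDADABBDAD ⇒ ABB·DAD·BC·ABB·BC·ABB·AC·AC·ABB·DAD·ABB·DAD·ABB·DAD·BC·ABB·BC·ABB·AC·AC·ABB·DAD·ABB·DAD·ABB·AC·AC·BC·ABB·BC·ABB·AC·AC·BC·ABB·BC·ABB·AC·AC·ABB·DAD·ABB·DAD·ABB·AC·AC·BC·ABB·BC·ABB·AC·AC·BC·ABB·BC
    A ↦ ABB
    B ↦ AC
    C ↦ DAD
    D ↦ BC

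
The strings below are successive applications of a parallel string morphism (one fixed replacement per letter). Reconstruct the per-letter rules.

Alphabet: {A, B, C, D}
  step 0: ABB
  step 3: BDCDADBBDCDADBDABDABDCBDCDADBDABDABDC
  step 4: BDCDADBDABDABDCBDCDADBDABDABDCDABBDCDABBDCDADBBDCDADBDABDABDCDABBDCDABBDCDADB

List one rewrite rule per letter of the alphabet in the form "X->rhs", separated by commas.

  step 3 ⇒ step 4: BDCDADBBDCDADBDABDABDCBDCDADBDABDABDC ⇒ BDC·DA·DB·DA·B·DA·BDC·BDC·DA·DB·DA·B·DA·BDC·DA·B·BDC·DA·B·BDC·DA·DB·BDC·DA·DB·DA·B·DA·BDC·DA·B·BDC·DA·B·BDC·DA·DB
    A ↦ B
    B ↦ BDC
    C ↦ DB
    D ↦ DA

A->B, B->BDC, C->DB, D->DA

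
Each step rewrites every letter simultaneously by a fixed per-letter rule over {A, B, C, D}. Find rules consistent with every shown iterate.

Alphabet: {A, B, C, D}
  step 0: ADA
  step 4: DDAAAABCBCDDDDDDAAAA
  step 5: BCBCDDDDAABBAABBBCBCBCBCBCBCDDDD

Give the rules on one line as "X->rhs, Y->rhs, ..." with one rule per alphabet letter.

A->D, B->AA, C->BB, D->BC

  step 4 ⇒ step 5: DDAAAABCBCDDDDDDAAAA ⇒ BC·BC·D·D·D·D·AA·BB·AA·BB·BC·BC·BC·BC·BC·BC·D·D·D·D
    A ↦ D
    B ↦ AA
    C ↦ BB
    D ↦ BC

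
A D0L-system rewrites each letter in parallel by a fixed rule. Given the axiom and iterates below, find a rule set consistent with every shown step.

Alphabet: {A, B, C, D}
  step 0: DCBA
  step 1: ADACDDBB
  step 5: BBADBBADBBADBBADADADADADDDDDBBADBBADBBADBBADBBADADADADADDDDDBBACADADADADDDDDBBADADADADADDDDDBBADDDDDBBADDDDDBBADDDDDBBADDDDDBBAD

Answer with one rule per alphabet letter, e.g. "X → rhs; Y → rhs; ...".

A->BB, B->DD, C->AC, D->AD

  step 0 ⇒ step 1: DCBA ⇒ AD·AC·DD·BB
    A ↦ BB
    B ↦ DD
    C ↦ AC
    D ↦ AD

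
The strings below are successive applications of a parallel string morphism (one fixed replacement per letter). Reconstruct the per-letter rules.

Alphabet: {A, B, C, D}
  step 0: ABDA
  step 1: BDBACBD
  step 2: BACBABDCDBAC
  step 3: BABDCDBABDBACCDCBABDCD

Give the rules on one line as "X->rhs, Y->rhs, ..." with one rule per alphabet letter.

A->BD, B->BA, C->CD, D->C

  step 2 ⇒ step 3: BACBABDCDBAC ⇒ BA·BD·CD·BA·BD·BA·C·CD·C·BA·BD·CD
    A ↦ BD
    B ↦ BA
    C ↦ CD
    D ↦ C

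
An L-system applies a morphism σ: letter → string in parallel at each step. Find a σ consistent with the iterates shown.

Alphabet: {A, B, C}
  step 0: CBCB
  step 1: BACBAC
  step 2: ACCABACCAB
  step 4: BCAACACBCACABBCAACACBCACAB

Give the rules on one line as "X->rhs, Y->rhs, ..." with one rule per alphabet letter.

  step 1 ⇒ step 2: BACBAC ⇒ AC·CA·B·AC·CA·B
    A ↦ CA
    B ↦ AC
    C ↦ B

A->CA, B->AC, C->B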